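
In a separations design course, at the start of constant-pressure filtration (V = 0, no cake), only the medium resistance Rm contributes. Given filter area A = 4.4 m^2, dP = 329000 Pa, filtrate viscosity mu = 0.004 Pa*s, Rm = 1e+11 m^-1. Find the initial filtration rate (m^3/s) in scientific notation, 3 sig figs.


rate = A * dP / (mu * Rm)
rate = 4.4 * 329000 / (0.004 * 1e+11)
rate = 1447600.0 / 4.000e+08
rate = 3.62e-03 m^3/s


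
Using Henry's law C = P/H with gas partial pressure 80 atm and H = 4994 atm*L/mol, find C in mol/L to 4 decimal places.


C = P / H
C = 80 / 4994
C = 0.0160 mol/L


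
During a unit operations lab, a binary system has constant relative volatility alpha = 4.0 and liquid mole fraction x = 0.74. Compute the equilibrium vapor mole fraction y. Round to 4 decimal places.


y = alpha*x / (1 + (alpha-1)*x)
y = 4.0*0.74 / (1 + (4.0-1)*0.74)
y = 2.96 / (1 + 2.22)
y = 2.96 / 3.22
y = 0.9193


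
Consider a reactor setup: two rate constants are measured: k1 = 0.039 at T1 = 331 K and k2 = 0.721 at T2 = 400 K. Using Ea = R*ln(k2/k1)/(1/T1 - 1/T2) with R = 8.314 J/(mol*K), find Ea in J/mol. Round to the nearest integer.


Ea = R * ln(k2/k1) / (1/T1 - 1/T2)
ln(k2/k1) = ln(0.721/0.039) = 2.9170775
1/T1 - 1/T2 = 1/331 - 1/400 = 0.000521148036
Ea = 8.314 * 2.9170775 / 0.000521148036
Ea = 46537 J/mol


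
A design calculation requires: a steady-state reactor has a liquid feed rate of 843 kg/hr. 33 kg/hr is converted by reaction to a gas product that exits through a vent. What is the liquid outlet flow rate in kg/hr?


Steady-state mass balance on the main outlet: F_out = F_in - F_removed
F_out = 843 - 33
F_out = 810 kg/hr


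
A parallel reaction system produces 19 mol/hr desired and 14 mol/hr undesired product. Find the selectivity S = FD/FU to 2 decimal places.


S = desired product rate / undesired product rate
S = 19 / 14
S = 1.36


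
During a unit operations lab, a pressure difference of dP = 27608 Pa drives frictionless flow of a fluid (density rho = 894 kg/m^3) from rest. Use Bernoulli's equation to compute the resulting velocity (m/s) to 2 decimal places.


v = sqrt(2*dP/rho)
v = sqrt(2*27608/894)
v = sqrt(61.762864)
v = 7.86 m/s


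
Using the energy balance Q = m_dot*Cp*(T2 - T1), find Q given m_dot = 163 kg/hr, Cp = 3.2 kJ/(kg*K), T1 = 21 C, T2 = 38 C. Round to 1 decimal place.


Q = m_dot * Cp * (T2 - T1)
Q = 163 * 3.2 * (38 - 21)
Q = 163 * 3.2 * 17
Q = 8867.2 kJ/hr


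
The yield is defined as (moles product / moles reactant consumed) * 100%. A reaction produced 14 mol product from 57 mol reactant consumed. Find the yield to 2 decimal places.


Yield = (moles product / moles consumed) * 100%
Yield = (14 / 57) * 100
Yield = 0.2456 * 100
Yield = 24.56%


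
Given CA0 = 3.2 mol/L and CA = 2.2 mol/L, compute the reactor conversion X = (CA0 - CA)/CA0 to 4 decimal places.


X = (CA0 - CA) / CA0
X = (3.2 - 2.2) / 3.2
X = 1.0 / 3.2
X = 0.3125


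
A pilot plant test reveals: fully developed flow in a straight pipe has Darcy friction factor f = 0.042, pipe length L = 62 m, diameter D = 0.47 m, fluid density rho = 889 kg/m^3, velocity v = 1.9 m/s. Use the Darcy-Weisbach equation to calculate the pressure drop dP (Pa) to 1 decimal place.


dP = f * (L/D) * (rho*v^2/2)
dP = 0.042 * (62/0.47) * (889*1.9^2/2)
L/D = 131.91489362
rho*v^2/2 = 889*3.61/2 = 1604.645
dP = 0.042 * 131.91489362 * 1604.645
dP = 8890.4 Pa


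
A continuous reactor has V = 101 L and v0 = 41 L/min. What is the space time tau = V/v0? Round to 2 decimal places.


tau = V / v0
tau = 101 / 41
tau = 2.46 min


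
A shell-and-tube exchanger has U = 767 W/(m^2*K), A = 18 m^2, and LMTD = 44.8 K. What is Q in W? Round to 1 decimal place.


Q = U * A * LMTD
Q = 767 * 18 * 44.8
Q = 618508.8 W


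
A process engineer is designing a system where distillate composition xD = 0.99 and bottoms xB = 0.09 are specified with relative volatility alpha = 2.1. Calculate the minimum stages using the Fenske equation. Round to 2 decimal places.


N_min = ln((xD*(1-xB))/(xB*(1-xD))) / ln(alpha)
Numerator inside ln: 0.9009 / 0.0009 = 1001.0
ln(1001.0) = 6.908755
ln(alpha) = ln(2.1) = 0.741937
N_min = 6.908755 / 0.741937 = 9.31


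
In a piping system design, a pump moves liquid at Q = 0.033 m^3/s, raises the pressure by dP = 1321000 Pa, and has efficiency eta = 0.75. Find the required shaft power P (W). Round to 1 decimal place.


P = Q * dP / eta
P = 0.033 * 1321000 / 0.75
P = 43593.0 / 0.75
P = 58124.0 W


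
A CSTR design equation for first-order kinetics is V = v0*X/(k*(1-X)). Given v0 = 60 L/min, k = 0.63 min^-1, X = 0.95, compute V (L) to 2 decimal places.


V = v0 * X / (k * (1 - X))
V = 60 * 0.95 / (0.63 * (1 - 0.95))
V = 57.0 / (0.63 * 0.05)
V = 57.0 / 0.0315
V = 1809.52 L


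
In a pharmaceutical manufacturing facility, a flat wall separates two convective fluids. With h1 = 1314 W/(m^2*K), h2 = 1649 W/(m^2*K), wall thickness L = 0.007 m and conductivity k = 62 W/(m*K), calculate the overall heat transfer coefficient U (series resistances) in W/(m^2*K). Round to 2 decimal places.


1/U = 1/h1 + L/k + 1/h2
1/U = 1/1314 + 0.007/62 + 1/1649
1/U = 0.000761035 + 0.0001129032 + 0.0006064281
1/U = 0.0014803663
U = 675.51 W/(m^2*K)


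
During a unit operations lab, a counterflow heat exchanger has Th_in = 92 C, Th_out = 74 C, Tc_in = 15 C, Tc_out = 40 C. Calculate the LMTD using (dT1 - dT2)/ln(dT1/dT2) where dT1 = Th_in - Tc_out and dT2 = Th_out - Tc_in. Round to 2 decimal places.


dT1 = Th_in - Tc_out = 92 - 40 = 52
dT2 = Th_out - Tc_in = 74 - 15 = 59
LMTD = (dT1 - dT2) / ln(dT1/dT2)
LMTD = (52 - 59) / ln(52/59)
LMTD = 55.43 K


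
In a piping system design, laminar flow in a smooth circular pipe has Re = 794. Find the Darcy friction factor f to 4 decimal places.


f = 64 / Re
f = 64 / 794
f = 0.0806


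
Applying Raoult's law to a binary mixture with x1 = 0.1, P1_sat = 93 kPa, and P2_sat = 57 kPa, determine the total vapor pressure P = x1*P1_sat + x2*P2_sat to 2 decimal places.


P = x1*P1_sat + x2*P2_sat
x2 = 1 - x1 = 1 - 0.1 = 0.9
P = 0.1*93 + 0.9*57
P = 9.3 + 51.3
P = 60.60 kPa


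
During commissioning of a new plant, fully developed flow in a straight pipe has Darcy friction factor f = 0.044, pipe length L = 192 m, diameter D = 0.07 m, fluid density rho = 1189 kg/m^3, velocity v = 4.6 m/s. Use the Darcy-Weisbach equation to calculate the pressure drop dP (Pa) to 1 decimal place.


dP = f * (L/D) * (rho*v^2/2)
dP = 0.044 * (192/0.07) * (1189*4.6^2/2)
L/D = 2742.85714286
rho*v^2/2 = 1189*21.16/2 = 12579.62
dP = 0.044 * 2742.85714286 * 12579.62
dP = 1518180.4 Pa


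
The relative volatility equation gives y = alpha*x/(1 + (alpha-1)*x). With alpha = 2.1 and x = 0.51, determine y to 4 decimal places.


y = alpha*x / (1 + (alpha-1)*x)
y = 2.1*0.51 / (1 + (2.1-1)*0.51)
y = 1.071 / (1 + 0.561)
y = 1.071 / 1.561
y = 0.6861


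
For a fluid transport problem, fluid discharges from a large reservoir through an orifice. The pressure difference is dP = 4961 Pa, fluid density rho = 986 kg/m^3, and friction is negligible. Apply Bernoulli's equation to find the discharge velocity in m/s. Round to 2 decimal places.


v = sqrt(2*dP/rho)
v = sqrt(2*4961/986)
v = sqrt(10.06288)
v = 3.17 m/s


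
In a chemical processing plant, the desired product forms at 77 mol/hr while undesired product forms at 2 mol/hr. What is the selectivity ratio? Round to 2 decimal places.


S = desired product rate / undesired product rate
S = 77 / 2
S = 38.50


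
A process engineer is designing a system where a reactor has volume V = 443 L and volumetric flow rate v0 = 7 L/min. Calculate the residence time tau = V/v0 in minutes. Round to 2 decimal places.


tau = V / v0
tau = 443 / 7
tau = 63.29 min


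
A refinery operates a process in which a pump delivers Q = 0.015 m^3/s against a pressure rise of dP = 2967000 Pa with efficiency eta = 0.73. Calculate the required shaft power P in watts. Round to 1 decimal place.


P = Q * dP / eta
P = 0.015 * 2967000 / 0.73
P = 44505.0 / 0.73
P = 60965.8 W


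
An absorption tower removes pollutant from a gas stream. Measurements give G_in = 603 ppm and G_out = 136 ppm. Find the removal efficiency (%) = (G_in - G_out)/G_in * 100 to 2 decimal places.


Efficiency = (G_in - G_out) / G_in * 100%
Efficiency = (603 - 136) / 603 * 100
Efficiency = 467 / 603 * 100
Efficiency = 77.45%


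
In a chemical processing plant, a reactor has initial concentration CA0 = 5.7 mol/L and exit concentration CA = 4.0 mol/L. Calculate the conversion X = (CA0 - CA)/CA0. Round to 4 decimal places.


X = (CA0 - CA) / CA0
X = (5.7 - 4.0) / 5.7
X = 1.7 / 5.7
X = 0.2982


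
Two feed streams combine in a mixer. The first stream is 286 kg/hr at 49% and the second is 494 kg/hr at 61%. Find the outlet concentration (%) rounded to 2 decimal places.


Mass balance on solute: F1*x1 + F2*x2 = F3*x3
F3 = F1 + F2 = 286 + 494 = 780 kg/hr
x3 = (F1*x1 + F2*x2)/F3
x3 = (286*0.49 + 494*0.61) / 780
x3 = 56.60%


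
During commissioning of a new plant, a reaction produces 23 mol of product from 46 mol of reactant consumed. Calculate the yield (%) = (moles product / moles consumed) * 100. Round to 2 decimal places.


Yield = (moles product / moles consumed) * 100%
Yield = (23 / 46) * 100
Yield = 0.5 * 100
Yield = 50.00%


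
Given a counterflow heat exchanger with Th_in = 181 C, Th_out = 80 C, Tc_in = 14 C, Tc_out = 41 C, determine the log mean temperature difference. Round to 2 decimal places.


dT1 = Th_in - Tc_out = 181 - 41 = 140
dT2 = Th_out - Tc_in = 80 - 14 = 66
LMTD = (dT1 - dT2) / ln(dT1/dT2)
LMTD = (140 - 66) / ln(140/66)
LMTD = 98.41 K


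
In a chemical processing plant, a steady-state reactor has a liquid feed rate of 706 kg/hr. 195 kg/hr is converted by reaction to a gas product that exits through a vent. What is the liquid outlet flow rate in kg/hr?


Steady-state mass balance on the main outlet: F_out = F_in - F_removed
F_out = 706 - 195
F_out = 511 kg/hr


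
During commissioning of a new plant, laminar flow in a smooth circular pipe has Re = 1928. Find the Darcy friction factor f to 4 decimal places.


f = 64 / Re
f = 64 / 1928
f = 0.0332


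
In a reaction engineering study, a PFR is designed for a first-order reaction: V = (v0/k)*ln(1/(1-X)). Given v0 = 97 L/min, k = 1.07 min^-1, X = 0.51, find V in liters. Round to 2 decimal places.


V = (v0/k) * ln(1/(1-X))
V = (97/1.07) * ln(1/(1-0.51))
V = 90.654206 * ln(2.040816)
V = 90.654206 * 0.71335
V = 64.67 L


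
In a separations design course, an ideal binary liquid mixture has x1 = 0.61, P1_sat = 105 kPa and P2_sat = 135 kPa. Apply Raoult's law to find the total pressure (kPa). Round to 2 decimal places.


P = x1*P1_sat + x2*P2_sat
x2 = 1 - x1 = 1 - 0.61 = 0.39
P = 0.61*105 + 0.39*135
P = 64.05 + 52.65
P = 116.70 kPa


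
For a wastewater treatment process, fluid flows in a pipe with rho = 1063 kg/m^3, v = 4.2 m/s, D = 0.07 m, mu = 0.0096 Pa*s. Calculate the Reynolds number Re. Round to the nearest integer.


Re = rho * v * D / mu
Re = 1063 * 4.2 * 0.07 / 0.0096
Re = 312.522 / 0.0096
Re = 32554


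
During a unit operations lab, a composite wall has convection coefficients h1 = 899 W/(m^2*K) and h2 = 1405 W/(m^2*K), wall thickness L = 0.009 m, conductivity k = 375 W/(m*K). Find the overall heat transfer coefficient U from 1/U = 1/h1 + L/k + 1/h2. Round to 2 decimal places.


1/U = 1/h1 + L/k + 1/h2
1/U = 1/899 + 0.009/375 + 1/1405
1/U = 0.0011123471 + 2.4e-05 + 0.0007117438
1/U = 0.0018480909
U = 541.10 W/(m^2*K)


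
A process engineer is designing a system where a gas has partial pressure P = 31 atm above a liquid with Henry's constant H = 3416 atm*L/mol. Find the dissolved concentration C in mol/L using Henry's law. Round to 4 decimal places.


C = P / H
C = 31 / 3416
C = 0.0091 mol/L


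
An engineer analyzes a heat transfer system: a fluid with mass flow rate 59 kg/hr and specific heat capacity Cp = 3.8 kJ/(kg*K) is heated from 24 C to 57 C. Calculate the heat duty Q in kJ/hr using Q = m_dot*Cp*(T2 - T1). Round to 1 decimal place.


Q = m_dot * Cp * (T2 - T1)
Q = 59 * 3.8 * (57 - 24)
Q = 59 * 3.8 * 33
Q = 7398.6 kJ/hr


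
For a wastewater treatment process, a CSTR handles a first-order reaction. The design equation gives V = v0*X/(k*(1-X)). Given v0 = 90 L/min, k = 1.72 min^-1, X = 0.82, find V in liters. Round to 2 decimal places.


V = v0 * X / (k * (1 - X))
V = 90 * 0.82 / (1.72 * (1 - 0.82))
V = 73.8 / (1.72 * 0.18)
V = 73.8 / 0.3096
V = 238.37 L


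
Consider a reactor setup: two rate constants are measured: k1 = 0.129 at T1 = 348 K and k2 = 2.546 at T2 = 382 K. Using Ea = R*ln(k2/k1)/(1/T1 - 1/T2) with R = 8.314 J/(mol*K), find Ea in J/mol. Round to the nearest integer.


Ea = R * ln(k2/k1) / (1/T1 - 1/T2)
ln(k2/k1) = ln(2.546/0.129) = 2.9824664
1/T1 - 1/T2 = 1/348 - 1/382 = 0.000255762171
Ea = 8.314 * 2.9824664 / 0.000255762171
Ea = 96950 J/mol


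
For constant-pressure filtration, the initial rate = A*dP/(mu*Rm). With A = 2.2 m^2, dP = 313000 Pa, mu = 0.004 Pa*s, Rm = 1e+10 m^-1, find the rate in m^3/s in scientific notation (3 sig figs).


rate = A * dP / (mu * Rm)
rate = 2.2 * 313000 / (0.004 * 1e+10)
rate = 688600.0 / 4.000e+07
rate = 1.72e-02 m^3/s


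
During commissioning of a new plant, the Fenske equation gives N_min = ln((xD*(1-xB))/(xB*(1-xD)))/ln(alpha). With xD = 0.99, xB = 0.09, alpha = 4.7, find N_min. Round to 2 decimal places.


N_min = ln((xD*(1-xB))/(xB*(1-xD))) / ln(alpha)
Numerator inside ln: 0.9009 / 0.0009 = 1001.0
ln(1001.0) = 6.908755
ln(alpha) = ln(4.7) = 1.547563
N_min = 6.908755 / 1.547563 = 4.46


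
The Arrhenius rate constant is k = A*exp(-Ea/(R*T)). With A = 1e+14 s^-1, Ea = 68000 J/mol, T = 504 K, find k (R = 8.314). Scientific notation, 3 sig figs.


k = A * exp(-Ea/(R*T))
k = 1e+14 * exp(-68000 / (8.314 * 504))
k = 1e+14 * exp(-16.228125)
k = 8.96e+06


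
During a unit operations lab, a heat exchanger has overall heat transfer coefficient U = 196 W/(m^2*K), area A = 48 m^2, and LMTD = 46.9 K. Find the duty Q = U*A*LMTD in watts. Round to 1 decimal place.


Q = U * A * LMTD
Q = 196 * 48 * 46.9
Q = 441235.2 W


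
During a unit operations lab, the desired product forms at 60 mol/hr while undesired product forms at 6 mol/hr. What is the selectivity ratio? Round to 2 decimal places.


S = desired product rate / undesired product rate
S = 60 / 6
S = 10.00


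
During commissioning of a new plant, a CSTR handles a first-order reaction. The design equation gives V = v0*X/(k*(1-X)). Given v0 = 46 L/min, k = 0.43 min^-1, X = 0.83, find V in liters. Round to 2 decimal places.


V = v0 * X / (k * (1 - X))
V = 46 * 0.83 / (0.43 * (1 - 0.83))
V = 38.18 / (0.43 * 0.17)
V = 38.18 / 0.0731
V = 522.30 L


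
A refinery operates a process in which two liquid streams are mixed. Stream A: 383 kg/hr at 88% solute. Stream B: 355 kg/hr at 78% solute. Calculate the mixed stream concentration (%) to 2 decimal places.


Mass balance on solute: F1*x1 + F2*x2 = F3*x3
F3 = F1 + F2 = 383 + 355 = 738 kg/hr
x3 = (F1*x1 + F2*x2)/F3
x3 = (383*0.88 + 355*0.78) / 738
x3 = 83.19%


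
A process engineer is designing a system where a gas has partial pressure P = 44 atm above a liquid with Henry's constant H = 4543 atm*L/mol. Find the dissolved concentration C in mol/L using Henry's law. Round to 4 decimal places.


C = P / H
C = 44 / 4543
C = 0.0097 mol/L


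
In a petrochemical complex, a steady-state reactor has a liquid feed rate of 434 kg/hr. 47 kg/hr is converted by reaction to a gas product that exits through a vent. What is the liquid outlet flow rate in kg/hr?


Steady-state mass balance on the main outlet: F_out = F_in - F_removed
F_out = 434 - 47
F_out = 387 kg/hr


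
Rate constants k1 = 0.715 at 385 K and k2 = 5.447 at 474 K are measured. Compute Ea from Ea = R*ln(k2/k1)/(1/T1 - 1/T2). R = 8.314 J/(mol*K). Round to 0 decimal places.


Ea = R * ln(k2/k1) / (1/T1 - 1/T2)
ln(k2/k1) = ln(5.447/0.715) = 2.0305377
1/T1 - 1/T2 = 1/385 - 1/474 = 0.000487697956
Ea = 8.314 * 2.0305377 / 0.000487697956
Ea = 34615 J/mol


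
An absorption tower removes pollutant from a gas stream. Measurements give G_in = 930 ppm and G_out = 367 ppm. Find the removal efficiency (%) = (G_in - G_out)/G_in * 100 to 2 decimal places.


Efficiency = (G_in - G_out) / G_in * 100%
Efficiency = (930 - 367) / 930 * 100
Efficiency = 563 / 930 * 100
Efficiency = 60.54%


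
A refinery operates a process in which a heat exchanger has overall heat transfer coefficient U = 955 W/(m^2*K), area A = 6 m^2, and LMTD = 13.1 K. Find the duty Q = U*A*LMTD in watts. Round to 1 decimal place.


Q = U * A * LMTD
Q = 955 * 6 * 13.1
Q = 75063.0 W


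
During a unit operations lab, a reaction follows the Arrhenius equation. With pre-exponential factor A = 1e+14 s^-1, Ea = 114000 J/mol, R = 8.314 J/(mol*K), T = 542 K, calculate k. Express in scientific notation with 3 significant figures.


k = A * exp(-Ea/(R*T))
k = 1e+14 * exp(-114000 / (8.314 * 542))
k = 1e+14 * exp(-25.298545)
k = 1.03e+03


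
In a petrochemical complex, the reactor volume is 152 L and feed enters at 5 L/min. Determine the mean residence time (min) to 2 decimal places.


tau = V / v0
tau = 152 / 5
tau = 30.40 min


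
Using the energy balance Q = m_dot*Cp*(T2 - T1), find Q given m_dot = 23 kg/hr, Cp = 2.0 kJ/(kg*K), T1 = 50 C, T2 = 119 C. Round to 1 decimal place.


Q = m_dot * Cp * (T2 - T1)
Q = 23 * 2.0 * (119 - 50)
Q = 23 * 2.0 * 69
Q = 3174.0 kJ/hr


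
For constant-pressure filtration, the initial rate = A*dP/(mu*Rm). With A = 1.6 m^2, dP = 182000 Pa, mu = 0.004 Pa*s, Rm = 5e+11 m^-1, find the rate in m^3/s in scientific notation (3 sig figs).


rate = A * dP / (mu * Rm)
rate = 1.6 * 182000 / (0.004 * 5e+11)
rate = 291200.0 / 2.000e+09
rate = 1.46e-04 m^3/s


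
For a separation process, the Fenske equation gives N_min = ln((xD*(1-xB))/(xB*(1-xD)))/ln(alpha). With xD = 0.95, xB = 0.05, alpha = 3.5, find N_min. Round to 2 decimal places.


N_min = ln((xD*(1-xB))/(xB*(1-xD))) / ln(alpha)
Numerator inside ln: 0.9025 / 0.0025 = 361.0
ln(361.0) = 5.888878
ln(alpha) = ln(3.5) = 1.252763
N_min = 5.888878 / 1.252763 = 4.70


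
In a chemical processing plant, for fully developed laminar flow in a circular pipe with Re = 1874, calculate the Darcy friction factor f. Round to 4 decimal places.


f = 64 / Re
f = 64 / 1874
f = 0.0342


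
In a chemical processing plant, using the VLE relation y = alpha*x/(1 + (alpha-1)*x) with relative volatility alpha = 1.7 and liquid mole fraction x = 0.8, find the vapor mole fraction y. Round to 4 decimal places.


y = alpha*x / (1 + (alpha-1)*x)
y = 1.7*0.8 / (1 + (1.7-1)*0.8)
y = 1.36 / (1 + 0.56)
y = 1.36 / 1.56
y = 0.8718


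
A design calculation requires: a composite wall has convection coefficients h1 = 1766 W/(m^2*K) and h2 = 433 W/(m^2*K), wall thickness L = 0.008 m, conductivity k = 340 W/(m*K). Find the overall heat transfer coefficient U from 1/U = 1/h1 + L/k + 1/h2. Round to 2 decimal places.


1/U = 1/h1 + L/k + 1/h2
1/U = 1/1766 + 0.008/340 + 1/433
1/U = 0.0005662514 + 2.35294e-05 + 0.0023094688
1/U = 0.0028992496
U = 344.92 W/(m^2*K)


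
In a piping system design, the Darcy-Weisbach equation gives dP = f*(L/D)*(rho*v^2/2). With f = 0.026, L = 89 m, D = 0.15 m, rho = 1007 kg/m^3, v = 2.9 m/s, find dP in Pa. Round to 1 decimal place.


dP = f * (L/D) * (rho*v^2/2)
dP = 0.026 * (89/0.15) * (1007*2.9^2/2)
L/D = 593.33333333
rho*v^2/2 = 1007*8.41/2 = 4234.435
dP = 0.026 * 593.33333333 * 4234.435
dP = 65323.2 Pa


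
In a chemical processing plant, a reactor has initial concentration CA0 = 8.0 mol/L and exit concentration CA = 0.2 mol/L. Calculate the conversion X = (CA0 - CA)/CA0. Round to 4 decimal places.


X = (CA0 - CA) / CA0
X = (8.0 - 0.2) / 8.0
X = 7.8 / 8.0
X = 0.9750


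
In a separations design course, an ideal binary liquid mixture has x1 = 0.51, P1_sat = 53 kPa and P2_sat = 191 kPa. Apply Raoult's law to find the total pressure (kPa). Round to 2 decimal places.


P = x1*P1_sat + x2*P2_sat
x2 = 1 - x1 = 1 - 0.51 = 0.49
P = 0.51*53 + 0.49*191
P = 27.03 + 93.59
P = 120.62 kPa


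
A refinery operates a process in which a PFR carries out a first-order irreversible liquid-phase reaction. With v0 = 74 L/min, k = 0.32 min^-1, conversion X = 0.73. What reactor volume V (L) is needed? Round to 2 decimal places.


V = (v0/k) * ln(1/(1-X))
V = (74/0.32) * ln(1/(1-0.73))
V = 231.25 * ln(3.703704)
V = 231.25 * 1.309333
V = 302.78 L


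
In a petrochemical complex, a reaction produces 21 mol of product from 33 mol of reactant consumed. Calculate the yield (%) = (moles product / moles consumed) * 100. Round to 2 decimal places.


Yield = (moles product / moles consumed) * 100%
Yield = (21 / 33) * 100
Yield = 0.6364 * 100
Yield = 63.64%


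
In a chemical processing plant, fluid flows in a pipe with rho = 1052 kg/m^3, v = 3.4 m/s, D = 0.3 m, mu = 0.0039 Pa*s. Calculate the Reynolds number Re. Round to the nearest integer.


Re = rho * v * D / mu
Re = 1052 * 3.4 * 0.3 / 0.0039
Re = 1073.04 / 0.0039
Re = 275138


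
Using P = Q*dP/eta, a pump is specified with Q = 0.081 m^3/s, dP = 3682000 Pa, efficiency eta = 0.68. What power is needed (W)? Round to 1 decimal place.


P = Q * dP / eta
P = 0.081 * 3682000 / 0.68
P = 298242.0 / 0.68
P = 438591.2 W


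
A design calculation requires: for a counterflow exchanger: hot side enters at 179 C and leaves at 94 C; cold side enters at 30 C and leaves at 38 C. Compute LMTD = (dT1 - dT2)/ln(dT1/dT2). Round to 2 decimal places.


dT1 = Th_in - Tc_out = 179 - 38 = 141
dT2 = Th_out - Tc_in = 94 - 30 = 64
LMTD = (dT1 - dT2) / ln(dT1/dT2)
LMTD = (141 - 64) / ln(141/64)
LMTD = 97.48 K


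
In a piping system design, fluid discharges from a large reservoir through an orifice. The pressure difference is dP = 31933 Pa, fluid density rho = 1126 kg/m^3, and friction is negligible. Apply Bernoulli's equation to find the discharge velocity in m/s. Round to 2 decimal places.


v = sqrt(2*dP/rho)
v = sqrt(2*31933/1126)
v = sqrt(56.719361)
v = 7.53 m/s


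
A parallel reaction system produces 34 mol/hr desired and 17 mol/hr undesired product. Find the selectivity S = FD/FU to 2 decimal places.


S = desired product rate / undesired product rate
S = 34 / 17
S = 2.00


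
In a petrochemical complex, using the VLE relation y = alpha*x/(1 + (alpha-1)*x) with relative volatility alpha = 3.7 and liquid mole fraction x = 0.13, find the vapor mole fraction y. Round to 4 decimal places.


y = alpha*x / (1 + (alpha-1)*x)
y = 3.7*0.13 / (1 + (3.7-1)*0.13)
y = 0.481 / (1 + 0.351)
y = 0.481 / 1.351
y = 0.3560


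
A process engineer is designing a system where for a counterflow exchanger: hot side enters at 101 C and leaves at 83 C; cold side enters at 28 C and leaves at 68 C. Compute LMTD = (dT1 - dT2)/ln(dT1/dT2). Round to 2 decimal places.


dT1 = Th_in - Tc_out = 101 - 68 = 33
dT2 = Th_out - Tc_in = 83 - 28 = 55
LMTD = (dT1 - dT2) / ln(dT1/dT2)
LMTD = (33 - 55) / ln(33/55)
LMTD = 43.07 K


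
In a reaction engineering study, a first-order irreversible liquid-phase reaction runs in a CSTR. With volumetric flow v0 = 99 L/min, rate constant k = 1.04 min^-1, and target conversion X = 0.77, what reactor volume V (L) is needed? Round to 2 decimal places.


V = v0 * X / (k * (1 - X))
V = 99 * 0.77 / (1.04 * (1 - 0.77))
V = 76.23 / (1.04 * 0.23)
V = 76.23 / 0.2392
V = 318.69 L


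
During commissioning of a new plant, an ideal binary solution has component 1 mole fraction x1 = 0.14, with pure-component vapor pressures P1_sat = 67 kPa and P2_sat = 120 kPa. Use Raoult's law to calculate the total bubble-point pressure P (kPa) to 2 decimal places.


P = x1*P1_sat + x2*P2_sat
x2 = 1 - x1 = 1 - 0.14 = 0.86
P = 0.14*67 + 0.86*120
P = 9.38 + 103.2
P = 112.58 kPa


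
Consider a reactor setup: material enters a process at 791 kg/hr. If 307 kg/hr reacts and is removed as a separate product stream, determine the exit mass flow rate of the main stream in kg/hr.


Steady-state mass balance on the main outlet: F_out = F_in - F_removed
F_out = 791 - 307
F_out = 484 kg/hr


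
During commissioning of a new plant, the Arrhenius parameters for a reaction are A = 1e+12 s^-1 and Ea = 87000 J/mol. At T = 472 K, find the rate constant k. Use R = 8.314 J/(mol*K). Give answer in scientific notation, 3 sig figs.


k = A * exp(-Ea/(R*T))
k = 1e+12 * exp(-87000 / (8.314 * 472))
k = 1e+12 * exp(-22.170079)
k = 2.35e+02


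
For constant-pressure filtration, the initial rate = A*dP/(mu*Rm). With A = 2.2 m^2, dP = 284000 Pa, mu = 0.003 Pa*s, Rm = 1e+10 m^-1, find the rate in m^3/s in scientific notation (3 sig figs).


rate = A * dP / (mu * Rm)
rate = 2.2 * 284000 / (0.003 * 1e+10)
rate = 624800.0 / 3.000e+07
rate = 2.08e-02 m^3/s


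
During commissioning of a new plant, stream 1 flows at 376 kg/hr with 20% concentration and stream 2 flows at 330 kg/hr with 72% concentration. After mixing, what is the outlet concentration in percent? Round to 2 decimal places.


Mass balance on solute: F1*x1 + F2*x2 = F3*x3
F3 = F1 + F2 = 376 + 330 = 706 kg/hr
x3 = (F1*x1 + F2*x2)/F3
x3 = (376*0.2 + 330*0.72) / 706
x3 = 44.31%


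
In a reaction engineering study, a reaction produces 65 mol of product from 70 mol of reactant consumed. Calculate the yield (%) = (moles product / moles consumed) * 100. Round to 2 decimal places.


Yield = (moles product / moles consumed) * 100%
Yield = (65 / 70) * 100
Yield = 0.9286 * 100
Yield = 92.86%


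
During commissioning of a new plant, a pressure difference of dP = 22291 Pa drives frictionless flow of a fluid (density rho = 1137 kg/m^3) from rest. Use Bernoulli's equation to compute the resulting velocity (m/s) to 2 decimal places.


v = sqrt(2*dP/rho)
v = sqrt(2*22291/1137)
v = sqrt(39.210202)
v = 6.26 m/s


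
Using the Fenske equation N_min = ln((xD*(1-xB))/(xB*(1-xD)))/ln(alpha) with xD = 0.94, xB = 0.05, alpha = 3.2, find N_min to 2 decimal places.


N_min = ln((xD*(1-xB))/(xB*(1-xD))) / ln(alpha)
Numerator inside ln: 0.893 / 0.003 = 297.666667
ln(297.666667) = 5.695974
ln(alpha) = ln(3.2) = 1.163151
N_min = 5.695974 / 1.163151 = 4.90


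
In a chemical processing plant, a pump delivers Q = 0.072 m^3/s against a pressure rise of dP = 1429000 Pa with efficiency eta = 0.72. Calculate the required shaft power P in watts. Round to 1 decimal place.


P = Q * dP / eta
P = 0.072 * 1429000 / 0.72
P = 102888.0 / 0.72
P = 142900.0 W


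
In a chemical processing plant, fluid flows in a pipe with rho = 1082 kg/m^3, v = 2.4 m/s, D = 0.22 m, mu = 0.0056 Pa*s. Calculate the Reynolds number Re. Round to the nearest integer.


Re = rho * v * D / mu
Re = 1082 * 2.4 * 0.22 / 0.0056
Re = 571.296 / 0.0056
Re = 102017


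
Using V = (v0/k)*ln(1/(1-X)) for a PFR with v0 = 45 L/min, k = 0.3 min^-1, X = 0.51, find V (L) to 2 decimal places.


V = (v0/k) * ln(1/(1-X))
V = (45/0.3) * ln(1/(1-0.51))
V = 150.0 * ln(2.040816)
V = 150.0 * 0.71335
V = 107.00 L


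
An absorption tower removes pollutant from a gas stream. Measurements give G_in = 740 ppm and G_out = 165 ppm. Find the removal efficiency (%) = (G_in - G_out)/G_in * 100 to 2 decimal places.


Efficiency = (G_in - G_out) / G_in * 100%
Efficiency = (740 - 165) / 740 * 100
Efficiency = 575 / 740 * 100
Efficiency = 77.70%


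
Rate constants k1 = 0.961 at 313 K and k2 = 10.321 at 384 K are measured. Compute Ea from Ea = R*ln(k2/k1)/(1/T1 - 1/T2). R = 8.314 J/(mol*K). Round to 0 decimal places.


Ea = R * ln(k2/k1) / (1/T1 - 1/T2)
ln(k2/k1) = ln(10.321/0.961) = 2.3739615
1/T1 - 1/T2 = 1/313 - 1/384 = 0.000590721512
Ea = 8.314 * 2.3739615 / 0.000590721512
Ea = 33412 J/mol


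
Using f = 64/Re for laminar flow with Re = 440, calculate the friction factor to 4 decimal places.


f = 64 / Re
f = 64 / 440
f = 0.1455


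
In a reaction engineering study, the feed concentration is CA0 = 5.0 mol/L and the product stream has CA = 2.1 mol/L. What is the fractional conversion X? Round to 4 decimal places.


X = (CA0 - CA) / CA0
X = (5.0 - 2.1) / 5.0
X = 2.9 / 5.0
X = 0.5800


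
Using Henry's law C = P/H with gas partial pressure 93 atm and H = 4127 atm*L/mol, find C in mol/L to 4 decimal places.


C = P / H
C = 93 / 4127
C = 0.0225 mol/L


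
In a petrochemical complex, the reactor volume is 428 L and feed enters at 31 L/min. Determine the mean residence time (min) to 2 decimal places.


tau = V / v0
tau = 428 / 31
tau = 13.81 min


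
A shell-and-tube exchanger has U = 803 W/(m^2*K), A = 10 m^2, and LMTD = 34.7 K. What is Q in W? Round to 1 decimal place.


Q = U * A * LMTD
Q = 803 * 10 * 34.7
Q = 278641.0 W


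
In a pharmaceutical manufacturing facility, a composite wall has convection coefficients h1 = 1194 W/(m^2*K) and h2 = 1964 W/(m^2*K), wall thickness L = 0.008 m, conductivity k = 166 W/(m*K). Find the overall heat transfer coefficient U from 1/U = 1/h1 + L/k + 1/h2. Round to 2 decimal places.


1/U = 1/h1 + L/k + 1/h2
1/U = 1/1194 + 0.008/166 + 1/1964
1/U = 0.0008375209 + 4.81928e-05 + 0.000509165
1/U = 0.0013948787
U = 716.91 W/(m^2*K)


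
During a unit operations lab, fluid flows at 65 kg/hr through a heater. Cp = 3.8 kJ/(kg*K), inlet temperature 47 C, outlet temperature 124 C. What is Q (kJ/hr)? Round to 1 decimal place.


Q = m_dot * Cp * (T2 - T1)
Q = 65 * 3.8 * (124 - 47)
Q = 65 * 3.8 * 77
Q = 19019.0 kJ/hr


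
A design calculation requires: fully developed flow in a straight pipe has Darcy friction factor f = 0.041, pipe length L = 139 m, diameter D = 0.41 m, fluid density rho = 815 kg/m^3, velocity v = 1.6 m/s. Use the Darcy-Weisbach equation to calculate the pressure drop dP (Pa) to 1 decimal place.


dP = f * (L/D) * (rho*v^2/2)
dP = 0.041 * (139/0.41) * (815*1.6^2/2)
L/D = 339.02439024
rho*v^2/2 = 815*2.56/2 = 1043.2
dP = 0.041 * 339.02439024 * 1043.2
dP = 14500.5 Pa


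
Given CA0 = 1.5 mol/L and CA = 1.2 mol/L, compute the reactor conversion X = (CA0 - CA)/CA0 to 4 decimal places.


X = (CA0 - CA) / CA0
X = (1.5 - 1.2) / 1.5
X = 0.3 / 1.5
X = 0.2000


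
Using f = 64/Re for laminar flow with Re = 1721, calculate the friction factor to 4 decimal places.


f = 64 / Re
f = 64 / 1721
f = 0.0372


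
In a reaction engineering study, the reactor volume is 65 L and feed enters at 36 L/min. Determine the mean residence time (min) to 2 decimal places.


tau = V / v0
tau = 65 / 36
tau = 1.81 min


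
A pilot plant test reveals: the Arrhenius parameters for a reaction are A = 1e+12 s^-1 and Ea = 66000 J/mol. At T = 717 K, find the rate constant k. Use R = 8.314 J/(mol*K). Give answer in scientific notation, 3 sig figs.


k = A * exp(-Ea/(R*T))
k = 1e+12 * exp(-66000 / (8.314 * 717))
k = 1e+12 * exp(-11.071711)
k = 1.55e+07


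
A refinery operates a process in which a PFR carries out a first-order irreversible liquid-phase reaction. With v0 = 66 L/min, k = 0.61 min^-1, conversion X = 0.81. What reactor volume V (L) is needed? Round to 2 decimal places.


V = (v0/k) * ln(1/(1-X))
V = (66/0.61) * ln(1/(1-0.81))
V = 108.196721 * ln(5.263158)
V = 108.196721 * 1.660731
V = 179.69 L


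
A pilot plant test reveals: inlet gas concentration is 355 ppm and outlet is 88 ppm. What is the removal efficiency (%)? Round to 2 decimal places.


Efficiency = (G_in - G_out) / G_in * 100%
Efficiency = (355 - 88) / 355 * 100
Efficiency = 267 / 355 * 100
Efficiency = 75.21%


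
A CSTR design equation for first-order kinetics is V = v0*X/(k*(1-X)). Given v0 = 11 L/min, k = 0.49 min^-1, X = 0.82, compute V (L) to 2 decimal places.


V = v0 * X / (k * (1 - X))
V = 11 * 0.82 / (0.49 * (1 - 0.82))
V = 9.02 / (0.49 * 0.18)
V = 9.02 / 0.0882
V = 102.27 L


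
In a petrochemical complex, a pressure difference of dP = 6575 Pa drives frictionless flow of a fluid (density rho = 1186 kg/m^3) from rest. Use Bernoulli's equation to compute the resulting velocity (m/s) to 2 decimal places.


v = sqrt(2*dP/rho)
v = sqrt(2*6575/1186)
v = sqrt(11.08769)
v = 3.33 m/s


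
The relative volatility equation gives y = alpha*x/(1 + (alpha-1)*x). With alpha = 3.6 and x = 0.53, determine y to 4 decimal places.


y = alpha*x / (1 + (alpha-1)*x)
y = 3.6*0.53 / (1 + (3.6-1)*0.53)
y = 1.908 / (1 + 1.378)
y = 1.908 / 2.378
y = 0.8024


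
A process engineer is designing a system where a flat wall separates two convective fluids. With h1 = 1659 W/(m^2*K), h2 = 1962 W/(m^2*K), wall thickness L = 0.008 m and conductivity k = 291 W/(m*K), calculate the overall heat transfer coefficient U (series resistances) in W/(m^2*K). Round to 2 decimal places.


1/U = 1/h1 + L/k + 1/h2
1/U = 1/1659 + 0.008/291 + 1/1962
1/U = 0.0006027728 + 2.74914e-05 + 0.000509684
1/U = 0.0011399482
U = 877.23 W/(m^2*K)


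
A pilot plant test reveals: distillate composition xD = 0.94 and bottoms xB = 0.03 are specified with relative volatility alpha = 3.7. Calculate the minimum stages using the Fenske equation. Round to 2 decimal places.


N_min = ln((xD*(1-xB))/(xB*(1-xD))) / ln(alpha)
Numerator inside ln: 0.9118 / 0.0018 = 506.555556
ln(506.555556) = 6.227634
ln(alpha) = ln(3.7) = 1.308333
N_min = 6.227634 / 1.308333 = 4.76


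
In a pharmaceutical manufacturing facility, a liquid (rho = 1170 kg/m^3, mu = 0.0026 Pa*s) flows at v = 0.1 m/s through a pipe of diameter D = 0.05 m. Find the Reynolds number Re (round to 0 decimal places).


Re = rho * v * D / mu
Re = 1170 * 0.1 * 0.05 / 0.0026
Re = 5.85 / 0.0026
Re = 2250


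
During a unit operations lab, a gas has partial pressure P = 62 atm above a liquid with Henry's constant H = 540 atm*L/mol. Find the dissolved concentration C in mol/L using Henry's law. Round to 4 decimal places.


C = P / H
C = 62 / 540
C = 0.1148 mol/L


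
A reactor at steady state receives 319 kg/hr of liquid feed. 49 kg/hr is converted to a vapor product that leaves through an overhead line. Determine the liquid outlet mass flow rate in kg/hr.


Steady-state mass balance on the main outlet: F_out = F_in - F_removed
F_out = 319 - 49
F_out = 270 kg/hr


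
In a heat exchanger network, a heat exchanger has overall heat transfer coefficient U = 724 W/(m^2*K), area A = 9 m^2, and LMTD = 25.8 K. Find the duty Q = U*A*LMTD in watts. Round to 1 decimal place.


Q = U * A * LMTD
Q = 724 * 9 * 25.8
Q = 168112.8 W


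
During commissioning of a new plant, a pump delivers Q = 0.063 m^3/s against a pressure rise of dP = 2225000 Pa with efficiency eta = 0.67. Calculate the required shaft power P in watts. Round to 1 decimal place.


P = Q * dP / eta
P = 0.063 * 2225000 / 0.67
P = 140175.0 / 0.67
P = 209216.4 W


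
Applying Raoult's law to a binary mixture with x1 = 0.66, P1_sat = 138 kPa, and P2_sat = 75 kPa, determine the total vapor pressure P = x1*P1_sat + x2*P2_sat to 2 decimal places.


P = x1*P1_sat + x2*P2_sat
x2 = 1 - x1 = 1 - 0.66 = 0.34
P = 0.66*138 + 0.34*75
P = 91.08 + 25.5
P = 116.58 kPa


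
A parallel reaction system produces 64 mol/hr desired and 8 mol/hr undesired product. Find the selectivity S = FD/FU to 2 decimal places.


S = desired product rate / undesired product rate
S = 64 / 8
S = 8.00


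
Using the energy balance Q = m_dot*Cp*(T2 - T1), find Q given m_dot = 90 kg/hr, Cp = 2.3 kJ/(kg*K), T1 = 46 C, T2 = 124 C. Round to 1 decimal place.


Q = m_dot * Cp * (T2 - T1)
Q = 90 * 2.3 * (124 - 46)
Q = 90 * 2.3 * 78
Q = 16146.0 kJ/hr


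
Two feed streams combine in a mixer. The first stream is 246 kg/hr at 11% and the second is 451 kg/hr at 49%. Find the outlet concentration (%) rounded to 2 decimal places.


Mass balance on solute: F1*x1 + F2*x2 = F3*x3
F3 = F1 + F2 = 246 + 451 = 697 kg/hr
x3 = (F1*x1 + F2*x2)/F3
x3 = (246*0.11 + 451*0.49) / 697
x3 = 35.59%


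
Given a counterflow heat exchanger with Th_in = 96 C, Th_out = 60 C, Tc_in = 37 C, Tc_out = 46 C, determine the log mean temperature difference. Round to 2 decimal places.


dT1 = Th_in - Tc_out = 96 - 46 = 50
dT2 = Th_out - Tc_in = 60 - 37 = 23
LMTD = (dT1 - dT2) / ln(dT1/dT2)
LMTD = (50 - 23) / ln(50/23)
LMTD = 34.77 K


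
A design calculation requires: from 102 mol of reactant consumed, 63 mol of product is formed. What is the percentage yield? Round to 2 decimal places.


Yield = (moles product / moles consumed) * 100%
Yield = (63 / 102) * 100
Yield = 0.6176 * 100
Yield = 61.76%


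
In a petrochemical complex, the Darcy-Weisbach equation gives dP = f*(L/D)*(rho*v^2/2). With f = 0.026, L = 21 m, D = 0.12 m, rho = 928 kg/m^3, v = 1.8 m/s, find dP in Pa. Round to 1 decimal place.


dP = f * (L/D) * (rho*v^2/2)
dP = 0.026 * (21/0.12) * (928*1.8^2/2)
L/D = 175.0
rho*v^2/2 = 928*3.24/2 = 1503.36
dP = 0.026 * 175.0 * 1503.36
dP = 6840.3 Pa


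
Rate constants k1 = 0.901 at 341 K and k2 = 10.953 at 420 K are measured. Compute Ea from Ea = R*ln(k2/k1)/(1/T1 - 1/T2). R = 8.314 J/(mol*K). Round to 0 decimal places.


Ea = R * ln(k2/k1) / (1/T1 - 1/T2)
ln(k2/k1) = ln(10.953/0.901) = 2.4978634
1/T1 - 1/T2 = 1/341 - 1/420 = 0.000551598939
Ea = 8.314 * 2.4978634 / 0.000551598939
Ea = 37649 J/mol


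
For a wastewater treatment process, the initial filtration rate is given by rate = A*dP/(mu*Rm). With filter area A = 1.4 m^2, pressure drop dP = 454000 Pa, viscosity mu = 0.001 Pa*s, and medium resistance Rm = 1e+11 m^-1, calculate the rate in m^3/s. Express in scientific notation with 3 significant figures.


rate = A * dP / (mu * Rm)
rate = 1.4 * 454000 / (0.001 * 1e+11)
rate = 635600.0 / 1.000e+08
rate = 6.36e-03 m^3/s


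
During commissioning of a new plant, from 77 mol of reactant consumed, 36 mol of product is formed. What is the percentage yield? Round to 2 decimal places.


Yield = (moles product / moles consumed) * 100%
Yield = (36 / 77) * 100
Yield = 0.4675 * 100
Yield = 46.75%


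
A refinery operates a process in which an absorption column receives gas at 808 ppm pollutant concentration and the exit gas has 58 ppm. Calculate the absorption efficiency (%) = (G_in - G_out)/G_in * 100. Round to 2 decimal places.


Efficiency = (G_in - G_out) / G_in * 100%
Efficiency = (808 - 58) / 808 * 100
Efficiency = 750 / 808 * 100
Efficiency = 92.82%


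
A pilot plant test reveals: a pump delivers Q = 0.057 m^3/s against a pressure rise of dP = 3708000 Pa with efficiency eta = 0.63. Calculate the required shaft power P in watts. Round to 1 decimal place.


P = Q * dP / eta
P = 0.057 * 3708000 / 0.63
P = 211356.0 / 0.63
P = 335485.7 W


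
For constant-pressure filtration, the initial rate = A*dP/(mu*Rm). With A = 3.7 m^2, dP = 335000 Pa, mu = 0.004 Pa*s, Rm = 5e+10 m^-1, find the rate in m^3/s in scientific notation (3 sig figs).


rate = A * dP / (mu * Rm)
rate = 3.7 * 335000 / (0.004 * 5e+10)
rate = 1239500.0 / 2.000e+08
rate = 6.20e-03 m^3/s


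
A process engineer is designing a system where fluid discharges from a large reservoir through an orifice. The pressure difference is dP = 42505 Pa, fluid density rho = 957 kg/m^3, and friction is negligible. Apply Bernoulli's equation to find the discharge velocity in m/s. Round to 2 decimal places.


v = sqrt(2*dP/rho)
v = sqrt(2*42505/957)
v = sqrt(88.829676)
v = 9.42 m/s


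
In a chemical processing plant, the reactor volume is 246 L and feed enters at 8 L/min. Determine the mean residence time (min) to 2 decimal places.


tau = V / v0
tau = 246 / 8
tau = 30.75 min


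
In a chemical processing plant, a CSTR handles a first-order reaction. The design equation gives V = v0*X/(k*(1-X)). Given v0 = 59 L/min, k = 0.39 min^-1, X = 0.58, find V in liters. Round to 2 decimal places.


V = v0 * X / (k * (1 - X))
V = 59 * 0.58 / (0.39 * (1 - 0.58))
V = 34.22 / (0.39 * 0.42)
V = 34.22 / 0.1638
V = 208.91 L


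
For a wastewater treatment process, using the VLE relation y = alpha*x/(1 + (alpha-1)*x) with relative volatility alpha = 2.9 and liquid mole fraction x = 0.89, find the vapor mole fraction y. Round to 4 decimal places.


y = alpha*x / (1 + (alpha-1)*x)
y = 2.9*0.89 / (1 + (2.9-1)*0.89)
y = 2.581 / (1 + 1.691)
y = 2.581 / 2.691
y = 0.9591
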